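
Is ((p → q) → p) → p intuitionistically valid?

No

This is Peirce's law, which is not intuitionistically valid.
A Kripke countermodel: worlds u0, u1; order generated by u0 ≤ u1; atoms true at each world — u0:{}; u1:{p}.
u0 ⊮ ((p → q) → p) → p: already at u0 itself, u0 ⊩ (p → q) → p but u0 ⊮ p.
u0 lacks atom p, so u0 ⊮ p.
So the root u0 does not force the formula.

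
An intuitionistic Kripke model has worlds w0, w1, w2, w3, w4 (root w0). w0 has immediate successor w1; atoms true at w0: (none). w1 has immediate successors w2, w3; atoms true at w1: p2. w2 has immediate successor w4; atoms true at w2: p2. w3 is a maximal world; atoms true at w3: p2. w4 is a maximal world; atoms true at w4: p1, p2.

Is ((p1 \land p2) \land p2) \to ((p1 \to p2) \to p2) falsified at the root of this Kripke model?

w0 \Vdash ((p1 \land p2) \land p2) \to ((p1 \to p2) \to p2): every world accessible from w0 that forces (p1 \land p2) \land p2 (namely w4) also forces (p1 \to p2) \to p2.
So the root w0 forces ((p1 \land p2) \land p2) \to ((p1 \to p2) \to p2); the model is not a countermodel.

No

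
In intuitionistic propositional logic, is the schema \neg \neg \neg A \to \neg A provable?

Yes

This is triple-negation reduction, which is intuitionistically derivable.
Assume \neg \neg \neg A and suppose A. Then \neg \neg A (double-negation introduction), contradicting \neg \neg \neg A. So \neg A.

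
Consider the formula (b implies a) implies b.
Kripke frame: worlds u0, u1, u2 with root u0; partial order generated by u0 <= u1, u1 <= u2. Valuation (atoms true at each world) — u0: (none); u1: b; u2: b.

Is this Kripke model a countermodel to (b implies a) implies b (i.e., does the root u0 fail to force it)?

No

u0 forces (b implies a) implies b vacuously: no world accessible from u0 forces the antecedent b implies a.
So the root u0 forces (b implies a) implies b; the model is not a countermodel.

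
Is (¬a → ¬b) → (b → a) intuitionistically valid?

This is the converse of contraposition, which is not intuitionistically valid.
A Kripke countermodel: worlds u, v; order generated by u ≤ v; atoms true at each world — u:{b}; v:{a,b}.
u ⊮ (¬a → ¬b) → (b → a): already at u itself, u ⊩ ¬a → ¬b but u ⊮ b → a.
u ⊮ b → a: already at u itself, u ⊩ b but u ⊮ a.
u lacks atom a, so u ⊮ a.
So the root u does not force the formula.

No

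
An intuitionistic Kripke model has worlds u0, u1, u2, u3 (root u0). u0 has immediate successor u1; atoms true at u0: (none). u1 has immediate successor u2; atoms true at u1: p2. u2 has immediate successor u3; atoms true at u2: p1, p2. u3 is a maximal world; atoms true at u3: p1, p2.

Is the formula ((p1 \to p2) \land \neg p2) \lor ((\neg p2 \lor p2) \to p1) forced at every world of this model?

Not every world: u0 \nVdash ((p1 \to p2) \land \neg p2) \lor ((\neg p2 \lor p2) \to p1).
u0 \nVdash ((p1 \to p2) \land \neg p2) \lor ((\neg p2 \lor p2) \to p1): neither disjunct is forced at u0.
u0 \nVdash (p1 \to p2) \land \neg p2 since u0 fails \neg p2.

No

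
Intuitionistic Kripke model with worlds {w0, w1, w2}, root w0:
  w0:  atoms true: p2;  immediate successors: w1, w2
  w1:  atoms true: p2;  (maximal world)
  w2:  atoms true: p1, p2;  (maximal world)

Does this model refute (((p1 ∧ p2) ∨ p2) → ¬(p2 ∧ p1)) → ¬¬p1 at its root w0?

Yes

w0 ⊮ (((p1 ∧ p2) ∨ p2) → ¬(p2 ∧ p1)) → ¬¬p1: at the accessible world w1, w1 ⊩ ((p1 ∧ p2) ∨ p2) → ¬(p2 ∧ p1) but w1 ⊮ ¬¬p1.
w1 ⊮ ¬¬p1 since w1 is accessible from w1 and w1 ⊩ ¬p1.
w1 ⊩ ¬p1: no world accessible from w1 forces p1.
So the root w0 does not force (((p1 ∧ p2) ∨ p2) → ¬(p2 ∧ p1)) → ¬¬p1; the model is a countermodel.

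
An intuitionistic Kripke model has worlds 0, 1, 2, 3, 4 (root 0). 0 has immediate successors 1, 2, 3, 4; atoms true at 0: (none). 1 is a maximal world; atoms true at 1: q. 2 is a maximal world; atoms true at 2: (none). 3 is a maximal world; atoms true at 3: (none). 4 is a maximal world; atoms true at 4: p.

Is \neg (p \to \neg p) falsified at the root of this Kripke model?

Yes

0 \nVdash \neg (p \to \neg p) since 1 is accessible from 0 and 1 \Vdash p \to \neg p.
1 \Vdash p \to \neg p vacuously: no world accessible from 1 forces the antecedent p.
So the root 0 does not force \neg (p \to \neg p); the model is a countermodel.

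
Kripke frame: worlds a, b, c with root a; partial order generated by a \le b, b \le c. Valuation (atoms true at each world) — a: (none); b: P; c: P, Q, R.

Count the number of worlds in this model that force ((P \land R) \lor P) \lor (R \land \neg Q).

a: does not force it — a \nVdash ((P \land R) \lor P) \lor (R \land \neg Q): neither disjunct is forced at a.
b: forces it.
c: forces it.
Worlds forcing the formula: {b, c}.

2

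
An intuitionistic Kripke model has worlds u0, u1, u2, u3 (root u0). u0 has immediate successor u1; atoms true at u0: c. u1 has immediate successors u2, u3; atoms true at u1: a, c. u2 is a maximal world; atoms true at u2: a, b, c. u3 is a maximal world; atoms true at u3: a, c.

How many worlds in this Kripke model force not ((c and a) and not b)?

1

u0: does not force it — u0 does not force not ((c and a) and not b) since u3 is accessible from u0 and u3 forces (c and a) and not b.
u1: does not force it — u1 does not force not ((c and a) and not b) since u3 is accessible from u1 and u3 forces (c and a) and not b.
u2: forces it.
u3: does not force it — u3 does not force not ((c and a) and not b) since u3 is accessible from u3 and u3 forces (c and a) and not b.
Worlds forcing the formula: {u2}.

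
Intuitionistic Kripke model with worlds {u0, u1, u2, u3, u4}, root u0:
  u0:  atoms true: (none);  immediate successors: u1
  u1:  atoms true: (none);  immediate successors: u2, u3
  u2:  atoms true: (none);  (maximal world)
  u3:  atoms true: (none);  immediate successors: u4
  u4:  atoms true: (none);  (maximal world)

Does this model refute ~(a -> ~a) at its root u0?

Yes

u0 ||-/- ~(a -> ~a) since u0 is accessible from u0 and u0 ||- a -> ~a.
u0 ||- a -> ~a vacuously: no world accessible from u0 forces the antecedent a.
So the root u0 does not force ~(a -> ~a); the model is a countermodel.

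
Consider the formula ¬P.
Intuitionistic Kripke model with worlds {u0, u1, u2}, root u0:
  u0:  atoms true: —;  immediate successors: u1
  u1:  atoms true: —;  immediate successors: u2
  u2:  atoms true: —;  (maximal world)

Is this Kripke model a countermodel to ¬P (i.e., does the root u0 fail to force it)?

u0 ⊩ ¬P: no world accessible from u0 forces P.
So the root u0 forces ¬P; the model is not a countermodel.

No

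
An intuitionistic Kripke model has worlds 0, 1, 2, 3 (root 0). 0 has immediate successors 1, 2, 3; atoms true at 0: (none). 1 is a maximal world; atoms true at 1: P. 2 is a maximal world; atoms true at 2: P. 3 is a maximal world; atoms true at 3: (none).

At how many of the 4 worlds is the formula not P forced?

1

0: does not force it — 0 does not force not P since 1 is accessible from 0 and 1 forces P.
1: does not force it — 1 does not force not P since 1 is accessible from 1 and 1 forces P.
2: does not force it — 2 does not force not P since 2 is accessible from 2 and 2 forces P.
3: forces it.
Worlds forcing the formula: {3}.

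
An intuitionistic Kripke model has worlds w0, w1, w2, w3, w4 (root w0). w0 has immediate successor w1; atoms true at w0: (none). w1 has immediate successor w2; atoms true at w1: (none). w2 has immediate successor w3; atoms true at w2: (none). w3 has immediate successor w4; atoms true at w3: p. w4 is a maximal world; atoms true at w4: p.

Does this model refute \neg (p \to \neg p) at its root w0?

w0 \Vdash \neg (p \to \neg p): no world accessible from w0 forces p \to \neg p.
So the root w0 forces \neg (p \to \neg p); the model is not a countermodel.

No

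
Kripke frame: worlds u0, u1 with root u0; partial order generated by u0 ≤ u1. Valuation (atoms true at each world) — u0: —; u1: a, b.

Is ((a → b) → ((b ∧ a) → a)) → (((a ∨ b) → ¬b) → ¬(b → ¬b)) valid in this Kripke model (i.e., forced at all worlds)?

Yes

u0 ⊩ ((a → b) → ((b ∧ a) → a)) → (((a ∨ b) → ¬b) → ¬(b → ¬b)): every world accessible from u0 that forces (a → b) → ((b ∧ a) → a) (namely u0, u1) also forces ((a ∨ b) → ¬b) → ¬(b → ¬b).
Since the root u0 forces ((a → b) → ((b ∧ a) → a)) → (((a ∨ b) → ¬b) → ¬(b → ¬b)) and forcing is persistent (monotone upward), every world forces it.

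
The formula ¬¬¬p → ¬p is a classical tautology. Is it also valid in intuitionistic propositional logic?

This is triple-negation reduction, which is intuitionistically derivable.
Assume ¬¬¬p and suppose p. Then ¬¬p (double-negation introduction), contradicting ¬¬¬p. So ¬p.

Yes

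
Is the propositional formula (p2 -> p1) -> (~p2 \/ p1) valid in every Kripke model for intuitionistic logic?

This is the material-implication-as-disjunction principle, which is not intuitionistically valid.
A Kripke countermodel: worlds 0, 1; order generated by 0 <= 1; atoms true at each world — 0:{}; 1:{p1,p2}.
0 ||-/- (p2 -> p1) -> (~p2 \/ p1): already at 0 itself, 0 ||- p2 -> p1 but 0 ||-/- ~p2 \/ p1.
0 ||-/- ~p2 \/ p1: neither disjunct is forced at 0.
0 ||-/- ~p2 since 1 is accessible from 0 and 1 ||- p2.
So the root 0 does not force the formula.

No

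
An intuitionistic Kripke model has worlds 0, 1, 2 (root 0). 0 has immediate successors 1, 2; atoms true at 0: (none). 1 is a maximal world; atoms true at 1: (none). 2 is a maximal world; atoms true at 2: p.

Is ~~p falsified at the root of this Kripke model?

Yes

0 ||-/- ~~p since 1 is accessible from 0 and 1 ||- ~p.
1 ||- ~p: no world accessible from 1 forces p.
So the root 0 does not force ~~p; the model is a countermodel.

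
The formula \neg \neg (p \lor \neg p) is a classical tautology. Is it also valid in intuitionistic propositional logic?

Yes

This is the double negation of excluded middle, which is intuitionistically derivable.
Assuming \neg (p \lor \neg p): from p we'd get p \lor \neg p, so \neg p; but then p \lor \neg p again — contradiction. Hence \neg \neg (p \lor \neg p).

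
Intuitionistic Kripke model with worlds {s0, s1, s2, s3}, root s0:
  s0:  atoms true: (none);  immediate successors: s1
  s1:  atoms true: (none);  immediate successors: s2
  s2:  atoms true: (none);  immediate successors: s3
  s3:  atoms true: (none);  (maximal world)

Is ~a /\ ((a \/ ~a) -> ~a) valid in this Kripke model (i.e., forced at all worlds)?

Yes

s0 ||- ~a /\ ((a \/ ~a) -> ~a) since s0 forces both conjuncts.
Since the root s0 forces ~a /\ ((a \/ ~a) -> ~a) and forcing is persistent (monotone upward), every world forces it.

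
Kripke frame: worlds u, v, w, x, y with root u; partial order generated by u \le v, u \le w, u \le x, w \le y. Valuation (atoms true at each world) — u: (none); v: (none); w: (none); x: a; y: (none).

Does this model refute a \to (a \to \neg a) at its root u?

Yes

u \nVdash a \to (a \to \neg a): at the accessible world x, x \Vdash a but x \nVdash a \to \neg a.
x \nVdash a \to \neg a: already at x itself, x \Vdash a but x \nVdash \neg a.
x \nVdash \neg a since x is accessible from x and x \Vdash a.
So the root u does not force a \to (a \to \neg a); the model is a countermodel.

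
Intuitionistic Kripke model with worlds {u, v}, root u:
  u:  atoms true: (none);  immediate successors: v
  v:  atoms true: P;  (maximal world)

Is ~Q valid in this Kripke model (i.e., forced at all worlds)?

u ||- ~Q: no world accessible from u forces Q.
Since the root u forces ~Q and forcing is persistent (monotone upward), every world forces it.

Yes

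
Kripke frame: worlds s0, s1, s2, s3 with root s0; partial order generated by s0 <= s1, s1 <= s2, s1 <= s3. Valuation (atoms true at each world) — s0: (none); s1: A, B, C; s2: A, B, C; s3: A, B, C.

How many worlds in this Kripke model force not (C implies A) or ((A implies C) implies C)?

s0: does not force it — s0 does not force not (C implies A) or ((A implies C) implies C): neither disjunct is forced at s0.
s1: forces it.
s2: forces it.
s3: forces it.
Worlds forcing the formula: {s1, s2, s3}.

3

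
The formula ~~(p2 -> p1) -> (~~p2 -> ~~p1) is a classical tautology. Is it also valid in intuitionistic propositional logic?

Yes

This is the distribution of double negation over implication, which is intuitionistically derivable.
Assume ~~(p2 -> p1) and ~~p2; suppose ~p1. Then p2 -> p1 would give ~p2 (by contraposition), contradicting ~~p2; so ~(p2 -> p1), contradicting ~~(p2 -> p1). Hence ~~p1.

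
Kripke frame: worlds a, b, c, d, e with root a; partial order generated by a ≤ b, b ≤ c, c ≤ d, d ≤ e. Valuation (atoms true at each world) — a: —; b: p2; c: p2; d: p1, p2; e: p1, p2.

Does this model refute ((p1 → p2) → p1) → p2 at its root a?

a ⊩ ((p1 → p2) → p1) → p2: every world accessible from a that forces (p1 → p2) → p1 (namely d, e) also forces p2.
So the root a forces ((p1 → p2) → p1) → p2; the model is not a countermodel.

No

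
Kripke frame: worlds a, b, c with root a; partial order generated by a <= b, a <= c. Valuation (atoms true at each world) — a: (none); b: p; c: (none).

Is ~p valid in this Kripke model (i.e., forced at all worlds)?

No

Not every world: a ||-/- ~p.
a ||-/- ~p since b is accessible from a and b ||- p.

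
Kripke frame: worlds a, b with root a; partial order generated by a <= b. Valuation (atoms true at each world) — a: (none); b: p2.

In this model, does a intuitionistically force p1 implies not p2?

Yes

a forces p1 implies not p2 vacuously: no world accessible from a forces the antecedent p1.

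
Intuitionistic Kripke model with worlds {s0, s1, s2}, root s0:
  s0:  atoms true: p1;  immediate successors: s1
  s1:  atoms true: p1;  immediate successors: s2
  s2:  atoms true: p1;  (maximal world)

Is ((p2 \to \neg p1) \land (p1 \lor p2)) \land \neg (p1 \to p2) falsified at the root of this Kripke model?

s0 \Vdash ((p2 \to \neg p1) \land (p1 \lor p2)) \land \neg (p1 \to p2) since s0 forces both conjuncts.
So the root s0 forces ((p2 \to \neg p1) \land (p1 \lor p2)) \land \neg (p1 \to p2); the model is not a countermodel.

No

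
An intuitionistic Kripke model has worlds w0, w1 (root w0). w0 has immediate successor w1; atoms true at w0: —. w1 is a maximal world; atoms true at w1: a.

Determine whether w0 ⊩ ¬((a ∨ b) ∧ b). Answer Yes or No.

w0 ⊩ ¬((a ∨ b) ∧ b): no world accessible from w0 forces (a ∨ b) ∧ b.

Yes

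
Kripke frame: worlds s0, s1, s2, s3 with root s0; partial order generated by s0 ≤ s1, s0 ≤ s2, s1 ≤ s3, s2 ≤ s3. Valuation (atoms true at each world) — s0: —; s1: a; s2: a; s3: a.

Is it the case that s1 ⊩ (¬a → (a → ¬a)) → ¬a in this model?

s1 ⊮ (¬a → (a → ¬a)) → ¬a: already at s1 itself, s1 ⊩ ¬a → (a → ¬a) but s1 ⊮ ¬a.
s1 ⊮ ¬a since s1 is accessible from s1 and s1 ⊩ a.

No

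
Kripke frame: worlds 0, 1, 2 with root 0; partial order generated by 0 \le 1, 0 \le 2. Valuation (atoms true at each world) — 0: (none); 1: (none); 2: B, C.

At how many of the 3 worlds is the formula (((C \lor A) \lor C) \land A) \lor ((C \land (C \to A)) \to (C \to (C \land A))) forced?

0: forces it.
1: forces it.
2: forces it.
Worlds forcing the formula: {0, 1, 2}.

3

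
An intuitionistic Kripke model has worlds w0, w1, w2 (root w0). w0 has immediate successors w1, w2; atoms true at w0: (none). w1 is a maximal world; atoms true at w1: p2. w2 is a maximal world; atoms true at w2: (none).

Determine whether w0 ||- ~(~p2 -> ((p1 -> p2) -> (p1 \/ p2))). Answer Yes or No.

w0 ||-/- ~(~p2 -> ((p1 -> p2) -> (p1 \/ p2))) since w1 is accessible from w0 and w1 ||- ~p2 -> ((p1 -> p2) -> (p1 \/ p2)).
w1 ||- ~p2 -> ((p1 -> p2) -> (p1 \/ p2)) vacuously: no world accessible from w1 forces the antecedent ~p2.

No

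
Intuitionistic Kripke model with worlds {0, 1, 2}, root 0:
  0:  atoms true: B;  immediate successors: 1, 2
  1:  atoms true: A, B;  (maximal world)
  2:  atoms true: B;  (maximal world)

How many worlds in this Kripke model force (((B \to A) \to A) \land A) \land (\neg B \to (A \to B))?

0: does not force it — 0 \nVdash (((B \to A) \to A) \land A) \land (\neg B \to (A \to B)) since 0 fails ((B \to A) \to A) \land A.
1: forces it.
2: does not force it — 2 \nVdash (((B \to A) \to A) \land A) \land (\neg B \to (A \to B)) since 2 fails ((B \to A) \to A) \land A.
Worlds forcing the formula: {1}.

1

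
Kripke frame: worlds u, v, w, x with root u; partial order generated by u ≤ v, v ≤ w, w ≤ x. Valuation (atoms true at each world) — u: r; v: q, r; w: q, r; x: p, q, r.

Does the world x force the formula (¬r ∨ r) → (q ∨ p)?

Yes

x ⊩ (¬r ∨ r) → (q ∨ p): every world accessible from x that forces ¬r ∨ r (namely x) also forces q ∨ p.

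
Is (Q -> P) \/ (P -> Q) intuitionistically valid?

This is the Gödel–Dummett linearity axiom, which is not intuitionistically valid.
A Kripke countermodel: worlds 0, 1, 2; order generated by 0 <= 1, 0 <= 2; atoms true at each world — 0:{}; 1:{Q}; 2:{P}.
0 ||-/- (Q -> P) \/ (P -> Q): neither disjunct is forced at 0.
0 ||-/- Q -> P: at the accessible world 1, 1 ||- Q but 1 ||-/- P.
1 lacks atom P, so 1 ||-/- P.
So the root 0 does not force the formula.

No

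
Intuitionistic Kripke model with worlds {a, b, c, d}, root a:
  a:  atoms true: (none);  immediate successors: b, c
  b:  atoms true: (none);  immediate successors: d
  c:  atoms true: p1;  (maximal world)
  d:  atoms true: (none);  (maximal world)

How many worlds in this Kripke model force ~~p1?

a: does not force it — a ||-/- ~~p1 since b is accessible from a and b ||- ~p1.
b: does not force it.
c: forces it.
d: does not force it.
Worlds forcing the formula: {c}.

1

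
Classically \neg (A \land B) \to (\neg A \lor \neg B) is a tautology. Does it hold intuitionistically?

This is the constructively invalid direction of De Morgan's law for conjunction, which is not intuitionistically valid.
A Kripke countermodel: worlds a, b, c; order generated by a \le b, a \le c; atoms true at each world — a:{}; b:{A}; c:{B}.
a \nVdash \neg (A \land B) \to (\neg A \lor \neg B): already at a itself, a \Vdash \neg (A \land B) but a \nVdash \neg A \lor \neg B.
a \nVdash \neg A \lor \neg B: neither disjunct is forced at a.
a \nVdash \neg A since b is accessible from a and b \Vdash A.
So the root a does not force the formula.

No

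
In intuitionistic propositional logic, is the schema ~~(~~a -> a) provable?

Yes

This is the double negation of double-negation elimination, which is intuitionistically derivable.
By Glivenko's theorem the double negation of any classical propositional tautology is intuitionistically provable; ~~a -> a is classically a tautology.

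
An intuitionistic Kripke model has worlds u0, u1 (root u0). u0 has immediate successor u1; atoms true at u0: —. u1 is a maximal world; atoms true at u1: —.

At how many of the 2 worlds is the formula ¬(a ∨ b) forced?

2

u0: forces it.
u1: forces it.
Worlds forcing the formula: {u0, u1}.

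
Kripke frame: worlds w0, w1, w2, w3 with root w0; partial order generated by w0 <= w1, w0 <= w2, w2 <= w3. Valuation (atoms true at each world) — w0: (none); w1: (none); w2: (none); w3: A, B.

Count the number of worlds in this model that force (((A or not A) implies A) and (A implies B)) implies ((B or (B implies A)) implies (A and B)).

2

w0: does not force it — w0 does not force (((A or not A) implies A) and (A implies B)) implies ((B or (B implies A)) implies (A and B)): at the accessible world w2, w2 forces ((A or not A) implies A) and (A implies B) but w2 does not force (B or (B implies A)) implies (A and B).
w1: forces it.
w2: does not force it.
w3: forces it.
Worlds forcing the formula: {w1, w3}.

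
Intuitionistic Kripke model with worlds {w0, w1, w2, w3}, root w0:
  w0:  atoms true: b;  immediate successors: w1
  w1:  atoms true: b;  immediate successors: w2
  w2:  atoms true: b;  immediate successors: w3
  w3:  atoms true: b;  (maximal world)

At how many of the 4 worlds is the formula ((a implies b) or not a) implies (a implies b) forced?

4

w0: forces it.
w1: forces it.
w2: forces it.
w3: forces it.
Worlds forcing the formula: {w0, w1, w2, w3}.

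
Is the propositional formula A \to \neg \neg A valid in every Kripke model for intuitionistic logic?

This is double-negation introduction, which is intuitionistically derivable.
If a world forces A then every accessible world forces A (persistence), so none forces \neg A; hence \neg \neg A.

Yes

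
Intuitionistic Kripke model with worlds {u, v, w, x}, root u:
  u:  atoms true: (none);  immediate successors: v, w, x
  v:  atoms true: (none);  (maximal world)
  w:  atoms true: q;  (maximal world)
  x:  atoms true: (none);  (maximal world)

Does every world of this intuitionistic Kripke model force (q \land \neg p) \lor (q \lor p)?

Not every world: u \nVdash (q \land \neg p) \lor (q \lor p).
u \nVdash (q \land \neg p) \lor (q \lor p): neither disjunct is forced at u.
u \nVdash q \land \neg p since u fails q.

No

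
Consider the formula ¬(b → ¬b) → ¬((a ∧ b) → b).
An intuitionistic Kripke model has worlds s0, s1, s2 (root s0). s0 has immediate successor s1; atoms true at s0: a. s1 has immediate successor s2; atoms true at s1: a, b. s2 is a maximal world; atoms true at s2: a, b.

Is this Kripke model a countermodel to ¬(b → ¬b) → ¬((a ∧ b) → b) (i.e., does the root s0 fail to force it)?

Yes

s0 ⊮ ¬(b → ¬b) → ¬((a ∧ b) → b): already at s0 itself, s0 ⊩ ¬(b → ¬b) but s0 ⊮ ¬((a ∧ b) → b).
s0 ⊮ ¬((a ∧ b) → b) since s0 is accessible from s0 and s0 ⊩ (a ∧ b) → b.
s0 ⊩ (a ∧ b) → b: every world accessible from s0 that forces a ∧ b (namely s1, s2) also forces b.
So the root s0 does not force ¬(b → ¬b) → ¬((a ∧ b) → b); the model is a countermodel.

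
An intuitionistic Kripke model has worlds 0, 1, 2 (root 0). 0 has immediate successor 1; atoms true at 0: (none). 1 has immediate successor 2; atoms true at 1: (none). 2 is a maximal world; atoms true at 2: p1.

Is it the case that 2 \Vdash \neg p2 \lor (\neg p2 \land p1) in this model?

2 \Vdash \neg p2 \lor (\neg p2 \land p1) via the disjunct \neg p2.

Yes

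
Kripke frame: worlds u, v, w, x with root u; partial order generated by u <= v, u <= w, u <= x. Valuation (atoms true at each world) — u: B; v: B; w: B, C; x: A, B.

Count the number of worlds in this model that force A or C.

u: does not force it — u does not force A or C: neither disjunct is forced at u.
v: does not force it.
w: forces it.
x: forces it.
Worlds forcing the formula: {w, x}.

2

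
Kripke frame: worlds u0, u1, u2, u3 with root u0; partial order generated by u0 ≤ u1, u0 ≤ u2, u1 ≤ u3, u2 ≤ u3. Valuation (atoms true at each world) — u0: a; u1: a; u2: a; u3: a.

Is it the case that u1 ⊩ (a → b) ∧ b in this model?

No

u1 ⊮ (a → b) ∧ b since u1 fails a → b.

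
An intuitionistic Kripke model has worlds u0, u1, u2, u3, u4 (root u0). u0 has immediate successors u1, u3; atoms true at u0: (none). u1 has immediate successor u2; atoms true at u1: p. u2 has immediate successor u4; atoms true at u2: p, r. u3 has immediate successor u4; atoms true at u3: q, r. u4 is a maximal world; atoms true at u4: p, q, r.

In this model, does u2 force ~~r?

u2 ||- ~~r: no world accessible from u2 forces ~r.

Yes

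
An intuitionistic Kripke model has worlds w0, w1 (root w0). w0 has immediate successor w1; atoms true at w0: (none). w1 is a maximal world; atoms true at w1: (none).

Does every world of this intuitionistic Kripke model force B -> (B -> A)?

w0 ||- B -> (B -> A) vacuously: no world accessible from w0 forces the antecedent B.
Since the root w0 forces B -> (B -> A) and forcing is persistent (monotone upward), every world forces it.

Yes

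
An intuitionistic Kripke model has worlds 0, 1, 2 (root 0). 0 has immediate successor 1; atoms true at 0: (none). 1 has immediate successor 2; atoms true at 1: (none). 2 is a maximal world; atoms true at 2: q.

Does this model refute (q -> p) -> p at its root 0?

0 ||- (q -> p) -> p vacuously: no world accessible from 0 forces the antecedent q -> p.
So the root 0 forces (q -> p) -> p; the model is not a countermodel.

No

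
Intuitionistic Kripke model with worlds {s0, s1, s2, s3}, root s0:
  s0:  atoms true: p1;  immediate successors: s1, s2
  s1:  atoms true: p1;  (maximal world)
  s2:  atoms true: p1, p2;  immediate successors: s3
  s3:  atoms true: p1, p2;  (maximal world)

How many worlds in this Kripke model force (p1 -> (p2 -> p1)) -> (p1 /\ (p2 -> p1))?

4

s0: forces it.
s1: forces it.
s2: forces it.
s3: forces it.
Worlds forcing the formula: {s0, s1, s2, s3}.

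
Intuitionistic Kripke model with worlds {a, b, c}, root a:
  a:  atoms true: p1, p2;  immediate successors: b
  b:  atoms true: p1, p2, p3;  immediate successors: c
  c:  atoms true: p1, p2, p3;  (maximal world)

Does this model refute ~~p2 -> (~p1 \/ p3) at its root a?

Yes

a ||-/- ~~p2 -> (~p1 \/ p3): already at a itself, a ||- ~~p2 but a ||-/- ~p1 \/ p3.
a ||-/- ~p1 \/ p3: neither disjunct is forced at a.
a ||-/- ~p1 since a is accessible from a and a ||- p1.
So the root a does not force ~~p2 -> (~p1 \/ p3); the model is a countermodel.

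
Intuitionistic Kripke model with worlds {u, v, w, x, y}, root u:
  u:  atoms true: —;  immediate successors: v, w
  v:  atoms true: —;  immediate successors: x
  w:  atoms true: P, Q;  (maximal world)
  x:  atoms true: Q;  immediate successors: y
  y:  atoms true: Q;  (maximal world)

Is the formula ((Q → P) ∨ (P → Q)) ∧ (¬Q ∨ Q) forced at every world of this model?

Not every world: u ⊮ ((Q → P) ∨ (P → Q)) ∧ (¬Q ∨ Q).
u ⊮ ((Q → P) ∨ (P → Q)) ∧ (¬Q ∨ Q) since u fails ¬Q ∨ Q.

No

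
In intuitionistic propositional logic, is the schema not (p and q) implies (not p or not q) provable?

This is the constructively invalid direction of De Morgan's law for conjunction, which is not intuitionistically valid.
A Kripke countermodel: worlds w0, w1, w2; order generated by w0 <= w1, w0 <= w2; atoms true at each world — w0:{}; w1:{p}; w2:{q}.
w0 does not force not (p and q) implies (not p or not q): already at w0 itself, w0 forces not (p and q) but w0 does not force not p or not q.
w0 does not force not p or not q: neither disjunct is forced at w0.
w0 does not force not p since w1 is accessible from w0 and w1 forces p.
So the root w0 does not force the formula.

No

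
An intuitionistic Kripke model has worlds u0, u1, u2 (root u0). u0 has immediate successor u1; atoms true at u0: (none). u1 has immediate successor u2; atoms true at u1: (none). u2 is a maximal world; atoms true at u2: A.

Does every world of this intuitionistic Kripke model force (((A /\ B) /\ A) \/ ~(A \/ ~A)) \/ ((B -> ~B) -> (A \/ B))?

No

Not every world: u0 ||-/- (((A /\ B) /\ A) \/ ~(A \/ ~A)) \/ ((B -> ~B) -> (A \/ B)).
u0 ||-/- (((A /\ B) /\ A) \/ ~(A \/ ~A)) \/ ((B -> ~B) -> (A \/ B)): neither disjunct is forced at u0.
u0 ||-/- ((A /\ B) /\ A) \/ ~(A \/ ~A): neither disjunct is forced at u0.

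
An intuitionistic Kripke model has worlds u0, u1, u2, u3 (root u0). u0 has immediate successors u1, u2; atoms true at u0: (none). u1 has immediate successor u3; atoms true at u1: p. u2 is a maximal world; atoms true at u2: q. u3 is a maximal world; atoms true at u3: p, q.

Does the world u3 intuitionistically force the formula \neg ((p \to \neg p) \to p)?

u3 \nVdash \neg ((p \to \neg p) \to p) since u3 is accessible from u3 and u3 \Vdash (p \to \neg p) \to p.
u3 \Vdash (p \to \neg p) \to p vacuously: no world accessible from u3 forces the antecedent p \to \neg p.

No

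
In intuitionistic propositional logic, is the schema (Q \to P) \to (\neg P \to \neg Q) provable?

This is the forward direction of contraposition, which is intuitionistically derivable.
Assume Q \to P and \neg P. If Q held then P would follow, contradicting \neg P; so \neg Q.

Yes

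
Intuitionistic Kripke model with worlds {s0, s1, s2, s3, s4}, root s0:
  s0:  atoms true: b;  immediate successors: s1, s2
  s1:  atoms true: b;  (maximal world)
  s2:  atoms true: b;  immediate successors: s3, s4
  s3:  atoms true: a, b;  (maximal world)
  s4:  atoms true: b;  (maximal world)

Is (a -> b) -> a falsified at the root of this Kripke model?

s0 ||-/- (a -> b) -> a: already at s0 itself, s0 ||- a -> b but s0 ||-/- a.
s0 lacks atom a, so s0 ||-/- a.
So the root s0 does not force (a -> b) -> a; the model is a countermodel.

Yes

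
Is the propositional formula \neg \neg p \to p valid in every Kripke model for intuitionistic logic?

This is double-negation elimination, which is not intuitionistically valid.
A Kripke countermodel: worlds w0, w1; order generated by w0 \le w1; atoms true at each world — w0:{}; w1:{p}.
w0 \nVdash \neg \neg p \to p: already at w0 itself, w0 \Vdash \neg \neg p but w0 \nVdash p.
w0 lacks atom p, so w0 \nVdash p.
So the root w0 does not force the formula.

No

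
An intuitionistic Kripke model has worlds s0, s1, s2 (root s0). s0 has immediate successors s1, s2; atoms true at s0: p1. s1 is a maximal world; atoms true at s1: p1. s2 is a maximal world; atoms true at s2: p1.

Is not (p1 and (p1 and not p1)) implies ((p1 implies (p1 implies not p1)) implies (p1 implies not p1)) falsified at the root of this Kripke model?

s0 forces not (p1 and (p1 and not p1)) implies ((p1 implies (p1 implies not p1)) implies (p1 implies not p1)): every world accessible from s0 that forces not (p1 and (p1 and not p1)) (namely s0, s1, s2) also forces (p1 implies (p1 implies not p1)) implies (p1 implies not p1).
So the root s0 forces not (p1 and (p1 and not p1)) implies ((p1 implies (p1 implies not p1)) implies (p1 implies not p1)); the model is not a countermodel.

No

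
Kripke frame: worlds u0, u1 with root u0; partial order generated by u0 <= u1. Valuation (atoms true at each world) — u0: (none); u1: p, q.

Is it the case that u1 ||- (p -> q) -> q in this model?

u1 ||- (p -> q) -> q: every world accessible from u1 that forces p -> q (namely u1) also forces q.

Yes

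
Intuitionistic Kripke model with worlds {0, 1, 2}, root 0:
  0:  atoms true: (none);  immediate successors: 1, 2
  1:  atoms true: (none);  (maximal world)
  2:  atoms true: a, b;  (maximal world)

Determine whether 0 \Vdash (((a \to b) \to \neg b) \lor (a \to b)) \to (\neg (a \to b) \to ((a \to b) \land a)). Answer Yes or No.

Yes

0 \Vdash (((a \to b) \to \neg b) \lor (a \to b)) \to (\neg (a \to b) \to ((a \to b) \land a)): every world accessible from 0 that forces ((a \to b) \to \neg b) \lor (a \to b) (namely 0, 1, 2) also forces \neg (a \to b) \to ((a \to b) \land a).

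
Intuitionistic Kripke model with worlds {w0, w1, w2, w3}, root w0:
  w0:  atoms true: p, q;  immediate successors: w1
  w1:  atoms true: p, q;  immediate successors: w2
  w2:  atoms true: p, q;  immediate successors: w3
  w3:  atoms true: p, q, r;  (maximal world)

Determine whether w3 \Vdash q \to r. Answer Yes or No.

Yes

w3 \Vdash q \to r: every world accessible from w3 that forces q (namely w3) also forces r.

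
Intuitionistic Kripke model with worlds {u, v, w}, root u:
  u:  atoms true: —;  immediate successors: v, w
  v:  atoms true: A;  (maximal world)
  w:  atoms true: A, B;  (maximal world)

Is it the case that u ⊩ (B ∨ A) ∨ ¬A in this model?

No

u ⊮ (B ∨ A) ∨ ¬A: neither disjunct is forced at u.
u ⊮ B ∨ A: neither disjunct is forced at u.
u lacks atom B, so u ⊮ B.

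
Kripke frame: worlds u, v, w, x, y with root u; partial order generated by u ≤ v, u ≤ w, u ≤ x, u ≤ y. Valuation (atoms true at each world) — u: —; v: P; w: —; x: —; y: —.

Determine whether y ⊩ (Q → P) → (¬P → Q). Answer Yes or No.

y ⊮ (Q → P) → (¬P → Q): already at y itself, y ⊩ Q → P but y ⊮ ¬P → Q.
y ⊮ ¬P → Q: already at y itself, y ⊩ ¬P but y ⊮ Q.
y lacks atom Q, so y ⊮ Q.

No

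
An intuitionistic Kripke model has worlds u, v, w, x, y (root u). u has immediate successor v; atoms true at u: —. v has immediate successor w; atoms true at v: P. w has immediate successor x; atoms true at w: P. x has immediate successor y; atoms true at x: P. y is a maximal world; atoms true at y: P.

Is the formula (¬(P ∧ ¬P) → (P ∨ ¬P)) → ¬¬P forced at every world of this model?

u ⊩ (¬(P ∧ ¬P) → (P ∨ ¬P)) → ¬¬P: every world accessible from u that forces ¬(P ∧ ¬P) → (P ∨ ¬P) (namely v, w, x, y) also forces ¬¬P.
Since the root u forces (¬(P ∧ ¬P) → (P ∨ ¬P)) → ¬¬P and forcing is persistent (monotone upward), every world forces it.

Yes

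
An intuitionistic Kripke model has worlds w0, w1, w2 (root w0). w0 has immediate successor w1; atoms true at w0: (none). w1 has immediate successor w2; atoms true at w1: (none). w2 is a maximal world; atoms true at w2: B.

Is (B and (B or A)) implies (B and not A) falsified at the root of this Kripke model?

No

w0 forces (B and (B or A)) implies (B and not A): every world accessible from w0 that forces B and (B or A) (namely w2) also forces B and not A.
So the root w0 forces (B and (B or A)) implies (B and not A); the model is not a countermodel.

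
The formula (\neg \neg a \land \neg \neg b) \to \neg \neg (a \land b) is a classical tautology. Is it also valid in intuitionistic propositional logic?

Yes

This is the distribution of double negation over conjunction, which is intuitionistically derivable.
Assume \neg \neg a, \neg \neg b, and \neg (a \land b). From a we'd get \neg b (since a \land b is refuted), contradicting \neg \neg b; so \neg a, contradicting \neg \neg a.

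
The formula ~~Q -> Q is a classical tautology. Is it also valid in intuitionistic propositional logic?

This is double-negation elimination, which is not intuitionistically valid.
A Kripke countermodel: worlds w0, w1; order generated by w0 <= w1; atoms true at each world — w0:{}; w1:{Q}.
w0 ||-/- ~~Q -> Q: already at w0 itself, w0 ||- ~~Q but w0 ||-/- Q.
w0 lacks atom Q, so w0 ||-/- Q.
So the root w0 does not force the formula.

No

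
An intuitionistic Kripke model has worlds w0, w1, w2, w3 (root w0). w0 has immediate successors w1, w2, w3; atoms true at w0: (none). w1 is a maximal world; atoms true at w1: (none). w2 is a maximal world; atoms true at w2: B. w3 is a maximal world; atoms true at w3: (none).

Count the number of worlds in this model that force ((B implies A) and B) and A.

w0: does not force it — w0 does not force ((B implies A) and B) and A since w0 fails (B implies A) and B.
w1: does not force it — w1 does not force ((B implies A) and B) and A since w1 fails (B implies A) and B.
w2: does not force it.
w3: does not force it.
Worlds forcing the formula: { }.

0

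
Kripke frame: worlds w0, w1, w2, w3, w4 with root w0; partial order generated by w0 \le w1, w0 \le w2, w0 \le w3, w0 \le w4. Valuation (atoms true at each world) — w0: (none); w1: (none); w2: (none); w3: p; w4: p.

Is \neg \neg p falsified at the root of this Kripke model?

w0 \nVdash \neg \neg p since w1 is accessible from w0 and w1 \Vdash \neg p.
w1 \Vdash \neg p: no world accessible from w1 forces p.
So the root w0 does not force \neg \neg p; the model is a countermodel.

Yes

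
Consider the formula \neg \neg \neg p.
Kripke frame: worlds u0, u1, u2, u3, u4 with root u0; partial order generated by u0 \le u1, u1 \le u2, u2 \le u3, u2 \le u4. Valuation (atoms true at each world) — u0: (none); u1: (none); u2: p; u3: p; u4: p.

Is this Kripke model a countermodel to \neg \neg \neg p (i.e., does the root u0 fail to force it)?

Yes

u0 \nVdash \neg \neg \neg p since u0 is accessible from u0 and u0 \Vdash \neg \neg p.
u0 \Vdash \neg \neg p: no world accessible from u0 forces \neg p.
So the root u0 does not force \neg \neg \neg p; the model is a countermodel.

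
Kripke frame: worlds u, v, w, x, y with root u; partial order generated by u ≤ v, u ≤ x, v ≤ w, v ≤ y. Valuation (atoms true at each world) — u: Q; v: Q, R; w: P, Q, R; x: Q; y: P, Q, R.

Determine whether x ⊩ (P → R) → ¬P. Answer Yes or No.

Yes

x ⊩ (P → R) → ¬P: every world accessible from x that forces P → R (namely x) also forces ¬P.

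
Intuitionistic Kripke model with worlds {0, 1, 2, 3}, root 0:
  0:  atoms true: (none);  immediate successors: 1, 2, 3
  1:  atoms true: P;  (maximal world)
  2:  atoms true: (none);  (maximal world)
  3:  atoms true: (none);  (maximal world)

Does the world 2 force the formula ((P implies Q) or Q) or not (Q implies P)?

2 forces ((P implies Q) or Q) or not (Q implies P) via the disjunct (P implies Q) or Q.

Yes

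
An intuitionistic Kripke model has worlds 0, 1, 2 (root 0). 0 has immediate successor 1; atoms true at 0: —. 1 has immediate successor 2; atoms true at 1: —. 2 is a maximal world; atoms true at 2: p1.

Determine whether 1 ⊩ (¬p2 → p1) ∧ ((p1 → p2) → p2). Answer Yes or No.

1 ⊮ (¬p2 → p1) ∧ ((p1 → p2) → p2) since 1 fails ¬p2 → p1.

No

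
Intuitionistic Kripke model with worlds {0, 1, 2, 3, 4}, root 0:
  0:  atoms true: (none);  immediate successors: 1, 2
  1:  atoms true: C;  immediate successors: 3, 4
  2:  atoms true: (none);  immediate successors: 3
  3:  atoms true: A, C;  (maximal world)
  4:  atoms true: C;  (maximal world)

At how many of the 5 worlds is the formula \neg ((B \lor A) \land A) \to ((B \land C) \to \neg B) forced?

0: forces it.
1: forces it.
2: forces it.
3: forces it.
4: forces it.
Worlds forcing the formula: {0, 1, 2, 3, 4}.

5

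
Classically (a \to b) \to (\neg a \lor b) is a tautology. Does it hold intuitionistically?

No

This is the material-implication-as-disjunction principle, which is not intuitionistically valid.
A Kripke countermodel: worlds u, v; order generated by u \le v; atoms true at each world — u:{}; v:{a,b}.
u \nVdash (a \to b) \to (\neg a \lor b): already at u itself, u \Vdash a \to b but u \nVdash \neg a \lor b.
u \nVdash \neg a \lor b: neither disjunct is forced at u.
u \nVdash \neg a since v is accessible from u and v \Vdash a.
So the root u does not force the formula.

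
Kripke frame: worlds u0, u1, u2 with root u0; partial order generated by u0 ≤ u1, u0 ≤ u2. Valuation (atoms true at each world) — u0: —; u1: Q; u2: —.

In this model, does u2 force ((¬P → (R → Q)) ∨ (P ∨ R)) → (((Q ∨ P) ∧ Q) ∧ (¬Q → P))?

No

u2 ⊮ ((¬P → (R → Q)) ∨ (P ∨ R)) → (((Q ∨ P) ∧ Q) ∧ (¬Q → P)): already at u2 itself, u2 ⊩ (¬P → (R → Q)) ∨ (P ∨ R) but u2 ⊮ ((Q ∨ P) ∧ Q) ∧ (¬Q → P).
u2 ⊮ ((Q ∨ P) ∧ Q) ∧ (¬Q → P) since u2 fails (Q ∨ P) ∧ Q.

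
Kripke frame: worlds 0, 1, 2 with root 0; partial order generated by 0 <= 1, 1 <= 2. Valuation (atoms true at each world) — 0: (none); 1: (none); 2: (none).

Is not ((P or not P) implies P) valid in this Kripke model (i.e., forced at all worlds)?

Yes

0 forces not ((P or not P) implies P): no world accessible from 0 forces (P or not P) implies P.
Since the root 0 forces not ((P or not P) implies P) and forcing is persistent (monotone upward), every world forces it.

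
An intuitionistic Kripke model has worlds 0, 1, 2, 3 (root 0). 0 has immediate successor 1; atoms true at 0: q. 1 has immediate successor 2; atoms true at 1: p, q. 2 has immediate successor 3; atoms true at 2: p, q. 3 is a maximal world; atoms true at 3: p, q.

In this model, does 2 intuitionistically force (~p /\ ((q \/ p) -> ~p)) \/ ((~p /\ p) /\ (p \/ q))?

2 ||-/- (~p /\ ((q \/ p) -> ~p)) \/ ((~p /\ p) /\ (p \/ q)): neither disjunct is forced at 2.
2 ||-/- ~p /\ ((q \/ p) -> ~p) since 2 fails ~p.

No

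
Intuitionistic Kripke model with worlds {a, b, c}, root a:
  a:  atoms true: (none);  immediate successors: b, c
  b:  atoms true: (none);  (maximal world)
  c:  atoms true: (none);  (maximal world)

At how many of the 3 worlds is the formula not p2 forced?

3

a: forces it.
b: forces it.
c: forces it.
Worlds forcing the formula: {a, b, c}.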